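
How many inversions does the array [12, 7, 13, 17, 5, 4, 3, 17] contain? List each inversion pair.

Finding inversions in [12, 7, 13, 17, 5, 4, 3, 17]:

(0, 1): arr[0]=12 > arr[1]=7
(0, 4): arr[0]=12 > arr[4]=5
(0, 5): arr[0]=12 > arr[5]=4
(0, 6): arr[0]=12 > arr[6]=3
(1, 4): arr[1]=7 > arr[4]=5
(1, 5): arr[1]=7 > arr[5]=4
(1, 6): arr[1]=7 > arr[6]=3
(2, 4): arr[2]=13 > arr[4]=5
(2, 5): arr[2]=13 > arr[5]=4
(2, 6): arr[2]=13 > arr[6]=3
(3, 4): arr[3]=17 > arr[4]=5
(3, 5): arr[3]=17 > arr[5]=4
(3, 6): arr[3]=17 > arr[6]=3
(4, 5): arr[4]=5 > arr[5]=4
(4, 6): arr[4]=5 > arr[6]=3
(5, 6): arr[5]=4 > arr[6]=3

Total inversions: 16

The array has 16 inversion(s): (0,1), (0,4), (0,5), (0,6), (1,4), (1,5), (1,6), (2,4), (2,5), (2,6), (3,4), (3,5), (3,6), (4,5), (4,6), (5,6). Each pair (i,j) satisfies i < j and arr[i] > arr[j].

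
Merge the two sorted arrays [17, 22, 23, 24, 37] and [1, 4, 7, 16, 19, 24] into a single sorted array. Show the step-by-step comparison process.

Merging process:

Compare 17 vs 1: take 1 from right. Merged: [1]
Compare 17 vs 4: take 4 from right. Merged: [1, 4]
Compare 17 vs 7: take 7 from right. Merged: [1, 4, 7]
Compare 17 vs 16: take 16 from right. Merged: [1, 4, 7, 16]
Compare 17 vs 19: take 17 from left. Merged: [1, 4, 7, 16, 17]
Compare 22 vs 19: take 19 from right. Merged: [1, 4, 7, 16, 17, 19]
Compare 22 vs 24: take 22 from left. Merged: [1, 4, 7, 16, 17, 19, 22]
Compare 23 vs 24: take 23 from left. Merged: [1, 4, 7, 16, 17, 19, 22, 23]
Compare 24 vs 24: take 24 from left. Merged: [1, 4, 7, 16, 17, 19, 22, 23, 24]
Compare 37 vs 24: take 24 from right. Merged: [1, 4, 7, 16, 17, 19, 22, 23, 24, 24]
Append remaining from left: [37]. Merged: [1, 4, 7, 16, 17, 19, 22, 23, 24, 24, 37]

Final merged array: [1, 4, 7, 16, 17, 19, 22, 23, 24, 24, 37]
Total comparisons: 10

The merged array is [1, 4, 7, 16, 17, 19, 22, 23, 24, 24, 37], requiring 10 comparisons. The merge step runs in O(n) time where n is the total number of elements.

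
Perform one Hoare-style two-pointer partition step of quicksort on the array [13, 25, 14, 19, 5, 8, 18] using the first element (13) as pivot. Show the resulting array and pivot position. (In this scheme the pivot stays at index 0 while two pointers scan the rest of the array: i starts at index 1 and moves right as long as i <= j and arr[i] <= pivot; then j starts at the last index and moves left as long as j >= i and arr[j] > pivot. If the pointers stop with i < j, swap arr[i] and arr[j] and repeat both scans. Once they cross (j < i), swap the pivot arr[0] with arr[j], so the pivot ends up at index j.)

Hoare-style two-pointer partition with pivot = 13:

Initial array: [13, 25, 14, 19, 5, 8, 18]

Pointers start at i = 1, j = 6.
i stops at index 1 (arr[1]=25 > 13), j stops at index 5 (arr[5]=8 <= 13): swap arr[1] and arr[5], array becomes [13, 8, 14, 19, 5, 25, 18]
i stops at index 2 (arr[2]=14 > 13), j stops at index 4 (arr[4]=5 <= 13): swap arr[2] and arr[4], array becomes [13, 8, 5, 19, 14, 25, 18]
i ends at 3, j ends at 2: the pointers have crossed (j < i), so scanning stops.

Swap pivot arr[0] with arr[2] to place pivot at position 2: [5, 8, 13, 19, 14, 25, 18]
Pivot position: 2

After partitioning with pivot 13, the array becomes [5, 8, 13, 19, 14, 25, 18]. The pivot is placed at index 2. All elements to the left of the pivot are <= 13, and all elements to the right are > 13.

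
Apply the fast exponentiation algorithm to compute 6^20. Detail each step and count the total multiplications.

Computing 6^20 by squaring (build up from 6^1; each line after the first costs one multiplication):

6^1 = 6
6^2 = (6^1)^2 = 6^2 = 36
6^4 = (6^2)^2 = 36^2 = 1296
6^5 = 6 * 6^4 = 6 * 1296 = 7776
6^10 = (6^5)^2 = 7776^2 = 60466176
6^20 = (6^10)^2 = 60466176^2 = 3656158440062976

Result: 3656158440062976
Multiplications needed: 5 (5 lines after 6^1)

6^20 = 3656158440062976. Using exponentiation by squaring, this requires 5 multiplications. The key idea: if the exponent is even, square the half-power; if odd, multiply by the base once.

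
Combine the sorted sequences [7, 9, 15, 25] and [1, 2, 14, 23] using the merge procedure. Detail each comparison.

Merging process:

Compare 7 vs 1: take 1 from right. Merged: [1]
Compare 7 vs 2: take 2 from right. Merged: [1, 2]
Compare 7 vs 14: take 7 from left. Merged: [1, 2, 7]
Compare 9 vs 14: take 9 from left. Merged: [1, 2, 7, 9]
Compare 15 vs 14: take 14 from right. Merged: [1, 2, 7, 9, 14]
Compare 15 vs 23: take 15 from left. Merged: [1, 2, 7, 9, 14, 15]
Compare 25 vs 23: take 23 from right. Merged: [1, 2, 7, 9, 14, 15, 23]
Append remaining from left: [25]. Merged: [1, 2, 7, 9, 14, 15, 23, 25]

Final merged array: [1, 2, 7, 9, 14, 15, 23, 25]
Total comparisons: 7

The merged array is [1, 2, 7, 9, 14, 15, 23, 25], requiring 7 comparisons. The merge step runs in O(n) time where n is the total number of elements.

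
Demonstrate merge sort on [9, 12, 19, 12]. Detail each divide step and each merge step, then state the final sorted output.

Merge sort trace:

Split: [9, 12, 19, 12] -> [9, 12] and [19, 12]
  Split: [9, 12] -> [9] and [12]
  Merge: [9] + [12] -> [9, 12]
  Split: [19, 12] -> [19] and [12]
  Merge: [19] + [12] -> [12, 19]
Merge: [9, 12] + [12, 19] -> [9, 12, 12, 19]

Final sorted array: [9, 12, 12, 19]

The merge sort proceeds by recursively splitting the array and merging sorted halves.
After all merges, the sorted array is [9, 12, 12, 19].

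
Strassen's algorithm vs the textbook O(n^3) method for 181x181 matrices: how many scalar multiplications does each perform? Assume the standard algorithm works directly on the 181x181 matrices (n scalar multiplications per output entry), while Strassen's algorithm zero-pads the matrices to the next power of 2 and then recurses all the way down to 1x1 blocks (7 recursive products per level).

Matrix multiplication for 181x181 matrices:

Strassen's algorithm requires power-of-2 dimensions. Pad 181x181 to 256x256 (next power of 2).

Standard algorithm: 181^3 = 5929741 multiplications
Strassen's algorithm: 7^(log2(256)) = 7^8 = 5764801 multiplications
Savings: 5929741 - 5764801 = 164940 multiplications

Standard: 5929741 multiplications (181^3). Strassen: 5764801 multiplications (7^8, after padding to 256x256). Strassen reduces 8 recursive multiplications to 7 at each level.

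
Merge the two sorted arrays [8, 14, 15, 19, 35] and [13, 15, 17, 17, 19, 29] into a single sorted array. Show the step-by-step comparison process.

Merging process:

Compare 8 vs 13: take 8 from left. Merged: [8]
Compare 14 vs 13: take 13 from right. Merged: [8, 13]
Compare 14 vs 15: take 14 from left. Merged: [8, 13, 14]
Compare 15 vs 15: take 15 from left. Merged: [8, 13, 14, 15]
Compare 19 vs 15: take 15 from right. Merged: [8, 13, 14, 15, 15]
Compare 19 vs 17: take 17 from right. Merged: [8, 13, 14, 15, 15, 17]
Compare 19 vs 17: take 17 from right. Merged: [8, 13, 14, 15, 15, 17, 17]
Compare 19 vs 19: take 19 from left. Merged: [8, 13, 14, 15, 15, 17, 17, 19]
Compare 35 vs 19: take 19 from right. Merged: [8, 13, 14, 15, 15, 17, 17, 19, 19]
Compare 35 vs 29: take 29 from right. Merged: [8, 13, 14, 15, 15, 17, 17, 19, 19, 29]
Append remaining from left: [35]. Merged: [8, 13, 14, 15, 15, 17, 17, 19, 19, 29, 35]

Final merged array: [8, 13, 14, 15, 15, 17, 17, 19, 19, 29, 35]
Total comparisons: 10

The merged array is [8, 13, 14, 15, 15, 17, 17, 19, 19, 29, 35], requiring 10 comparisons. The merge step runs in O(n) time where n is the total number of elements.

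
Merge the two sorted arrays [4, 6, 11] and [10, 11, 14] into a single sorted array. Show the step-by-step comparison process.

Merging process:

Compare 4 vs 10: take 4 from left. Merged: [4]
Compare 6 vs 10: take 6 from left. Merged: [4, 6]
Compare 11 vs 10: take 10 from right. Merged: [4, 6, 10]
Compare 11 vs 11: take 11 from left. Merged: [4, 6, 10, 11]
Append remaining from right: [11, 14]. Merged: [4, 6, 10, 11, 11, 14]

Final merged array: [4, 6, 10, 11, 11, 14]
Total comparisons: 4

The merged array is [4, 6, 10, 11, 11, 14], requiring 4 comparisons. The merge step runs in O(n) time where n is the total number of elements.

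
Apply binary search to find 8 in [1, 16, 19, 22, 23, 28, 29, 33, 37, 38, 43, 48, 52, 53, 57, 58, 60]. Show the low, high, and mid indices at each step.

Binary search for 8 in [1, 16, 19, 22, 23, 28, 29, 33, 37, 38, 43, 48, 52, 53, 57, 58, 60]:

lo=0, hi=16, mid=8, arr[mid]=37 -> 37 > 8, search left half
lo=0, hi=7, mid=3, arr[mid]=22 -> 22 > 8, search left half
lo=0, hi=2, mid=1, arr[mid]=16 -> 16 > 8, search left half
lo=0, hi=0, mid=0, arr[mid]=1 -> 1 < 8, search right half
lo=1 > hi=0, target 8 not found

Binary search determines that 8 is not in the array after 4 comparisons. The search space was exhausted without finding the target.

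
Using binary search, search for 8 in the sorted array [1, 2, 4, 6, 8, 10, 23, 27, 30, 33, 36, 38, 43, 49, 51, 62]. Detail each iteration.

Binary search for 8 in [1, 2, 4, 6, 8, 10, 23, 27, 30, 33, 36, 38, 43, 49, 51, 62]:

lo=0, hi=15, mid=7, arr[mid]=27 -> 27 > 8, search left half
lo=0, hi=6, mid=3, arr[mid]=6 -> 6 < 8, search right half
lo=4, hi=6, mid=5, arr[mid]=10 -> 10 > 8, search left half
lo=4, hi=4, mid=4, arr[mid]=8 -> Found target at index 4!

Binary search finds 8 at index 4 after 4 comparisons. The search repeatedly halves the search space by comparing with the middle element.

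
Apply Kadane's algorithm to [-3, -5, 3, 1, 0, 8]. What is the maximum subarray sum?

Using Kadane's algorithm on [-3, -5, 3, 1, 0, 8]:

Scanning through the array:
Position 1 (value -5): max_ending_here = -5, max_so_far = -3
Position 2 (value 3): max_ending_here = 3, max_so_far = 3
Position 3 (value 1): max_ending_here = 4, max_so_far = 4
Position 4 (value 0): max_ending_here = 4, max_so_far = 4
Position 5 (value 8): max_ending_here = 12, max_so_far = 12

Maximum subarray: [3, 1, 0, 8]
Maximum sum: 12

The maximum subarray is [3, 1, 0, 8] with sum 12. This subarray runs from index 2 to index 5.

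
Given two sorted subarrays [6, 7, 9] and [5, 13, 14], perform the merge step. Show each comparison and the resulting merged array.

Merging process:

Compare 6 vs 5: take 5 from right. Merged: [5]
Compare 6 vs 13: take 6 from left. Merged: [5, 6]
Compare 7 vs 13: take 7 from left. Merged: [5, 6, 7]
Compare 9 vs 13: take 9 from left. Merged: [5, 6, 7, 9]
Append remaining from right: [13, 14]. Merged: [5, 6, 7, 9, 13, 14]

Final merged array: [5, 6, 7, 9, 13, 14]
Total comparisons: 4

The merged array is [5, 6, 7, 9, 13, 14], requiring 4 comparisons. The merge step runs in O(n) time where n is the total number of elements.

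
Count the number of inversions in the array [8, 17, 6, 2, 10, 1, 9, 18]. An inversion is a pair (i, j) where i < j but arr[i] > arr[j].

Finding inversions in [8, 17, 6, 2, 10, 1, 9, 18]:

(0, 2): arr[0]=8 > arr[2]=6
(0, 3): arr[0]=8 > arr[3]=2
(0, 5): arr[0]=8 > arr[5]=1
(1, 2): arr[1]=17 > arr[2]=6
(1, 3): arr[1]=17 > arr[3]=2
(1, 4): arr[1]=17 > arr[4]=10
(1, 5): arr[1]=17 > arr[5]=1
(1, 6): arr[1]=17 > arr[6]=9
(2, 3): arr[2]=6 > arr[3]=2
(2, 5): arr[2]=6 > arr[5]=1
(3, 5): arr[3]=2 > arr[5]=1
(4, 5): arr[4]=10 > arr[5]=1
(4, 6): arr[4]=10 > arr[6]=9

Total inversions: 13

The array has 13 inversion(s): (0,2), (0,3), (0,5), (1,2), (1,3), (1,4), (1,5), (1,6), (2,3), (2,5), (3,5), (4,5), (4,6). Each pair (i,j) satisfies i < j and arr[i] > arr[j].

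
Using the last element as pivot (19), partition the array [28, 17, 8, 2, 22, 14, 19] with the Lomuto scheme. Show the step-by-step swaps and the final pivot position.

Lomuto partition with pivot = 19:

Initial array: [28, 17, 8, 2, 22, 14, 19]

arr[0]=28 > 19: no swap
arr[1]=17 <= 19: swap with position 0, array becomes [17, 28, 8, 2, 22, 14, 19]
arr[2]=8 <= 19: swap with position 1, array becomes [17, 8, 28, 2, 22, 14, 19]
arr[3]=2 <= 19: swap with position 2, array becomes [17, 8, 2, 28, 22, 14, 19]
arr[4]=22 > 19: no swap
arr[5]=14 <= 19: swap with position 3, array becomes [17, 8, 2, 14, 22, 28, 19]

Place pivot at position 4: [17, 8, 2, 14, 19, 28, 22]
Pivot position: 4

After partitioning with pivot 19, the array becomes [17, 8, 2, 14, 19, 28, 22]. The pivot is placed at index 4. All elements to the left of the pivot are <= 19, and all elements to the right are > 19.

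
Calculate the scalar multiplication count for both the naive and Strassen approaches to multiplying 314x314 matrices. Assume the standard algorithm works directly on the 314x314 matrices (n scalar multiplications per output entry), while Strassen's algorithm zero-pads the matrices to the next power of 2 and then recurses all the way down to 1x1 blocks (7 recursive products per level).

Matrix multiplication for 314x314 matrices:

Strassen's algorithm requires power-of-2 dimensions. Pad 314x314 to 512x512 (next power of 2).

Standard algorithm: 314^3 = 30959144 multiplications
Strassen's algorithm: 7^(log2(512)) = 7^9 = 40353607 multiplications
Difference: 30959144 - 40353607 = -9394463 (Strassen uses MORE here due to padding overhead — for small or just-over-power-of-2 n, padding can outweigh the per-level savings)

Standard: 30959144 multiplications (314^3). Strassen: 40353607 multiplications (7^9, after padding to 512x512). Strassen reduces 8 recursive multiplications to 7 at each level.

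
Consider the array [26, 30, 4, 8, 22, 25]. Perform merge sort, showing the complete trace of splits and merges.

Merge sort trace:

Split: [26, 30, 4, 8, 22, 25] -> [26, 30, 4] and [8, 22, 25]
  Split: [26, 30, 4] -> [26] and [30, 4]
    Split: [30, 4] -> [30] and [4]
    Merge: [30] + [4] -> [4, 30]
  Merge: [26] + [4, 30] -> [4, 26, 30]
  Split: [8, 22, 25] -> [8] and [22, 25]
    Split: [22, 25] -> [22] and [25]
    Merge: [22] + [25] -> [22, 25]
  Merge: [8] + [22, 25] -> [8, 22, 25]
Merge: [4, 26, 30] + [8, 22, 25] -> [4, 8, 22, 25, 26, 30]

Final sorted array: [4, 8, 22, 25, 26, 30]

The merge sort proceeds by recursively splitting the array and merging sorted halves.
After all merges, the sorted array is [4, 8, 22, 25, 26, 30].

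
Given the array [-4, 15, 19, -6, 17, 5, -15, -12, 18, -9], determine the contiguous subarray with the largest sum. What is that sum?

Using Kadane's algorithm on [-4, 15, 19, -6, 17, 5, -15, -12, 18, -9]:

Scanning through the array:
Position 1 (value 15): max_ending_here = 15, max_so_far = 15
Position 2 (value 19): max_ending_here = 34, max_so_far = 34
Position 3 (value -6): max_ending_here = 28, max_so_far = 34
Position 4 (value 17): max_ending_here = 45, max_so_far = 45
Position 5 (value 5): max_ending_here = 50, max_so_far = 50
Position 6 (value -15): max_ending_here = 35, max_so_far = 50
Position 7 (value -12): max_ending_here = 23, max_so_far = 50
Position 8 (value 18): max_ending_here = 41, max_so_far = 50
Position 9 (value -9): max_ending_here = 32, max_so_far = 50

Maximum subarray: [15, 19, -6, 17, 5]
Maximum sum: 50

The maximum subarray is [15, 19, -6, 17, 5] with sum 50. This subarray runs from index 1 to index 5.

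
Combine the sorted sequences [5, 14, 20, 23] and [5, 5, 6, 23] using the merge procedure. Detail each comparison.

Merging process:

Compare 5 vs 5: take 5 from left. Merged: [5]
Compare 14 vs 5: take 5 from right. Merged: [5, 5]
Compare 14 vs 5: take 5 from right. Merged: [5, 5, 5]
Compare 14 vs 6: take 6 from right. Merged: [5, 5, 5, 6]
Compare 14 vs 23: take 14 from left. Merged: [5, 5, 5, 6, 14]
Compare 20 vs 23: take 20 from left. Merged: [5, 5, 5, 6, 14, 20]
Compare 23 vs 23: take 23 from left. Merged: [5, 5, 5, 6, 14, 20, 23]
Append remaining from right: [23]. Merged: [5, 5, 5, 6, 14, 20, 23, 23]

Final merged array: [5, 5, 5, 6, 14, 20, 23, 23]
Total comparisons: 7

The merged array is [5, 5, 5, 6, 14, 20, 23, 23], requiring 7 comparisons. The merge step runs in O(n) time where n is the total number of elements.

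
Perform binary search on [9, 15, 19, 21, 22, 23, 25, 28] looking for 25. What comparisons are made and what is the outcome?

Binary search for 25 in [9, 15, 19, 21, 22, 23, 25, 28]:

lo=0, hi=7, mid=3, arr[mid]=21 -> 21 < 25, search right half
lo=4, hi=7, mid=5, arr[mid]=23 -> 23 < 25, search right half
lo=6, hi=7, mid=6, arr[mid]=25 -> Found target at index 6!

Binary search finds 25 at index 6 after 3 comparisons. The search repeatedly halves the search space by comparing with the middle element.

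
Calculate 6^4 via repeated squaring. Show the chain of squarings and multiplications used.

Computing 6^4 by squaring (build up from 6^1; each line after the first costs one multiplication):

6^1 = 6
6^2 = (6^1)^2 = 6^2 = 36
6^4 = (6^2)^2 = 36^2 = 1296

Result: 1296
Multiplications needed: 2 (2 lines after 6^1)

6^4 = 1296. Using exponentiation by squaring, this requires 2 multiplications. The key idea: if the exponent is even, square the half-power; if odd, multiply by the base once.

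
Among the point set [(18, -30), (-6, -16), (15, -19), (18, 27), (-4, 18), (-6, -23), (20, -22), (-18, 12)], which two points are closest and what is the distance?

Computing all pairwise distances among 8 points:

d((18, -30), (-6, -16)) = 27.7849
d((18, -30), (15, -19)) = 11.4018
d((18, -30), (18, 27)) = 57.0
d((18, -30), (-4, 18)) = 52.8015
d((18, -30), (-6, -23)) = 25.0
d((18, -30), (20, -22)) = 8.2462
d((18, -30), (-18, 12)) = 55.3173
d((-6, -16), (15, -19)) = 21.2132
d((-6, -16), (18, 27)) = 49.2443
d((-6, -16), (-4, 18)) = 34.0588
d((-6, -16), (-6, -23)) = 7.0
d((-6, -16), (20, -22)) = 26.6833
d((-6, -16), (-18, 12)) = 30.4631
d((15, -19), (18, 27)) = 46.0977
d((15, -19), (-4, 18)) = 41.5933
d((15, -19), (-6, -23)) = 21.3776
d((15, -19), (20, -22)) = 5.831 <-- minimum
d((15, -19), (-18, 12)) = 45.2769
d((18, 27), (-4, 18)) = 23.7697
d((18, 27), (-6, -23)) = 55.4617
d((18, 27), (20, -22)) = 49.0408
d((18, 27), (-18, 12)) = 39.0
d((-4, 18), (-6, -23)) = 41.0488
d((-4, 18), (20, -22)) = 46.6476
d((-4, 18), (-18, 12)) = 15.2315
d((-6, -23), (20, -22)) = 26.0192
d((-6, -23), (-18, 12)) = 37.0
d((20, -22), (-18, 12)) = 50.9902

Closest pair: (15, -19) and (20, -22) with distance 5.831

The closest pair is (15, -19) and (20, -22) with Euclidean distance 5.831. For 8 points, brute-force pairwise comparison is shown above. For large n, the divide-and-conquer algorithm (sort by x, recurse on halves, check the dividing strip) achieves O(n log n).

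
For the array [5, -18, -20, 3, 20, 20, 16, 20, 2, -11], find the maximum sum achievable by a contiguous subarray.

Using Kadane's algorithm on [5, -18, -20, 3, 20, 20, 16, 20, 2, -11]:

Scanning through the array:
Position 1 (value -18): max_ending_here = -13, max_so_far = 5
Position 2 (value -20): max_ending_here = -20, max_so_far = 5
Position 3 (value 3): max_ending_here = 3, max_so_far = 5
Position 4 (value 20): max_ending_here = 23, max_so_far = 23
Position 5 (value 20): max_ending_here = 43, max_so_far = 43
Position 6 (value 16): max_ending_here = 59, max_so_far = 59
Position 7 (value 20): max_ending_here = 79, max_so_far = 79
Position 8 (value 2): max_ending_here = 81, max_so_far = 81
Position 9 (value -11): max_ending_here = 70, max_so_far = 81

Maximum subarray: [3, 20, 20, 16, 20, 2]
Maximum sum: 81

The maximum subarray is [3, 20, 20, 16, 20, 2] with sum 81. This subarray runs from index 3 to index 8.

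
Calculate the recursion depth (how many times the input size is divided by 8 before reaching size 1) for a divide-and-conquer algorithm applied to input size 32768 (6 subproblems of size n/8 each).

For divide and conquer with division factor 8:

Problem sizes at each level:
Level 0: 32768
Level 1: 4096
Level 2: 512
Level 3: 64
Level 4: 8
Level 5: 1

The root is level 0 and the size-1 base case is level 5 (the tree spans levels 0 through 5, i.e. 6 levels counting the root), so the depth is the number of divisions: log_8(32768) = 5

The recursion tree depth is log_8(32768) = 5. At each level, the problem size is divided by 8, so it takes 5 divisions to reduce to a base case of size 1. The algorithm makes 6 recursive calls at each level.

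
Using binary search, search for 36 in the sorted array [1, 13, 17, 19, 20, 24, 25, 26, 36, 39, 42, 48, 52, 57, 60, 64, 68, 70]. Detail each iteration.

Binary search for 36 in [1, 13, 17, 19, 20, 24, 25, 26, 36, 39, 42, 48, 52, 57, 60, 64, 68, 70]:

lo=0, hi=17, mid=8, arr[mid]=36 -> Found target at index 8!

Binary search finds 36 at index 8 after 1 comparisons. The search repeatedly halves the search space by comparing with the middle element.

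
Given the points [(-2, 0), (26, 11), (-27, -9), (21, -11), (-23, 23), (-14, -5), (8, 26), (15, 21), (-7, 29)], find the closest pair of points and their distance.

Computing all pairwise distances among 9 points:

d((-2, 0), (26, 11)) = 30.0832
d((-2, 0), (-27, -9)) = 26.5707
d((-2, 0), (21, -11)) = 25.4951
d((-2, 0), (-23, 23)) = 31.1448
d((-2, 0), (-14, -5)) = 13.0
d((-2, 0), (8, 26)) = 27.8568
d((-2, 0), (15, 21)) = 27.0185
d((-2, 0), (-7, 29)) = 29.4279
d((26, 11), (-27, -9)) = 56.648
d((26, 11), (21, -11)) = 22.561
d((26, 11), (-23, 23)) = 50.448
d((26, 11), (-14, -5)) = 43.0813
d((26, 11), (8, 26)) = 23.4307
d((26, 11), (15, 21)) = 14.8661
d((26, 11), (-7, 29)) = 37.5899
d((-27, -9), (21, -11)) = 48.0416
d((-27, -9), (-23, 23)) = 32.249
d((-27, -9), (-14, -5)) = 13.6015
d((-27, -9), (8, 26)) = 49.4975
d((-27, -9), (15, 21)) = 51.614
d((-27, -9), (-7, 29)) = 42.9418
d((21, -11), (-23, 23)) = 55.6058
d((21, -11), (-14, -5)) = 35.5106
d((21, -11), (8, 26)) = 39.2173
d((21, -11), (15, 21)) = 32.5576
d((21, -11), (-7, 29)) = 48.8262
d((-23, 23), (-14, -5)) = 29.4109
d((-23, 23), (8, 26)) = 31.1448
d((-23, 23), (15, 21)) = 38.0526
d((-23, 23), (-7, 29)) = 17.088
d((-14, -5), (8, 26)) = 38.0132
d((-14, -5), (15, 21)) = 38.9487
d((-14, -5), (-7, 29)) = 34.7131
d((8, 26), (15, 21)) = 8.6023 <-- minimum
d((8, 26), (-7, 29)) = 15.2971
d((15, 21), (-7, 29)) = 23.4094

Closest pair: (8, 26) and (15, 21) with distance 8.6023

The closest pair is (8, 26) and (15, 21) with Euclidean distance 8.6023. For 9 points, brute-force pairwise comparison is shown above. For large n, the divide-and-conquer algorithm (sort by x, recurse on halves, check the dividing strip) achieves O(n log n).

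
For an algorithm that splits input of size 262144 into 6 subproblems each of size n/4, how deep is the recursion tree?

For divide and conquer with division factor 4:

Problem sizes at each level:
Level 0: 262144
Level 1: 65536
Level 2: 16384
Level 3: 4096
Level 4: 1024
Level 5: 256
Level 6: 64
Level 7: 16
Level 8: 4
Level 9: 1

The root is level 0 and the size-1 base case is level 9 (the tree spans levels 0 through 9, i.e. 10 levels counting the root), so the depth is the number of divisions: log_4(262144) = 9

The recursion tree depth is log_4(262144) = 9. At each level, the problem size is divided by 4, so it takes 9 divisions to reduce to a base case of size 1. The algorithm makes 6 recursive calls at each level.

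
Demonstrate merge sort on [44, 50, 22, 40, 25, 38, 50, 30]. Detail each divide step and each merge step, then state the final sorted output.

Merge sort trace:

Split: [44, 50, 22, 40, 25, 38, 50, 30] -> [44, 50, 22, 40] and [25, 38, 50, 30]
  Split: [44, 50, 22, 40] -> [44, 50] and [22, 40]
    Split: [44, 50] -> [44] and [50]
    Merge: [44] + [50] -> [44, 50]
    Split: [22, 40] -> [22] and [40]
    Merge: [22] + [40] -> [22, 40]
  Merge: [44, 50] + [22, 40] -> [22, 40, 44, 50]
  Split: [25, 38, 50, 30] -> [25, 38] and [50, 30]
    Split: [25, 38] -> [25] and [38]
    Merge: [25] + [38] -> [25, 38]
    Split: [50, 30] -> [50] and [30]
    Merge: [50] + [30] -> [30, 50]
  Merge: [25, 38] + [30, 50] -> [25, 30, 38, 50]
Merge: [22, 40, 44, 50] + [25, 30, 38, 50] -> [22, 25, 30, 38, 40, 44, 50, 50]

Final sorted array: [22, 25, 30, 38, 40, 44, 50, 50]

The merge sort proceeds by recursively splitting the array and merging sorted halves.
After all merges, the sorted array is [22, 25, 30, 38, 40, 44, 50, 50].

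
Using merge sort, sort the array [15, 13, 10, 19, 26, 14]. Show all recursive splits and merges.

Merge sort trace:

Split: [15, 13, 10, 19, 26, 14] -> [15, 13, 10] and [19, 26, 14]
  Split: [15, 13, 10] -> [15] and [13, 10]
    Split: [13, 10] -> [13] and [10]
    Merge: [13] + [10] -> [10, 13]
  Merge: [15] + [10, 13] -> [10, 13, 15]
  Split: [19, 26, 14] -> [19] and [26, 14]
    Split: [26, 14] -> [26] and [14]
    Merge: [26] + [14] -> [14, 26]
  Merge: [19] + [14, 26] -> [14, 19, 26]
Merge: [10, 13, 15] + [14, 19, 26] -> [10, 13, 14, 15, 19, 26]

Final sorted array: [10, 13, 14, 15, 19, 26]

The merge sort proceeds by recursively splitting the array and merging sorted halves.
After all merges, the sorted array is [10, 13, 14, 15, 19, 26].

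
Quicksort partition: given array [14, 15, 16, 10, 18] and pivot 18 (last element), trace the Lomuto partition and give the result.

Lomuto partition with pivot = 18:

Initial array: [14, 15, 16, 10, 18]

arr[0]=14 <= 18: swap with position 0, array becomes [14, 15, 16, 10, 18]
arr[1]=15 <= 18: swap with position 1, array becomes [14, 15, 16, 10, 18]
arr[2]=16 <= 18: swap with position 2, array becomes [14, 15, 16, 10, 18]
arr[3]=10 <= 18: swap with position 3, array becomes [14, 15, 16, 10, 18]

Place pivot at position 4: [14, 15, 16, 10, 18]
Pivot position: 4

After partitioning with pivot 18, the array becomes [14, 15, 16, 10, 18]. The pivot is placed at index 4. All elements to the left of the pivot are <= 18, and all elements to the right are > 18.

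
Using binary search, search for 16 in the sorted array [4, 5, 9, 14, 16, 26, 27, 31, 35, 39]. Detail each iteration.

Binary search for 16 in [4, 5, 9, 14, 16, 26, 27, 31, 35, 39]:

lo=0, hi=9, mid=4, arr[mid]=16 -> Found target at index 4!

Binary search finds 16 at index 4 after 1 comparisons. The search repeatedly halves the search space by comparing with the middle element.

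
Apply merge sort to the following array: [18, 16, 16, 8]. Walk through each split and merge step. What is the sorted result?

Merge sort trace:

Split: [18, 16, 16, 8] -> [18, 16] and [16, 8]
  Split: [18, 16] -> [18] and [16]
  Merge: [18] + [16] -> [16, 18]
  Split: [16, 8] -> [16] and [8]
  Merge: [16] + [8] -> [8, 16]
Merge: [16, 18] + [8, 16] -> [8, 16, 16, 18]

Final sorted array: [8, 16, 16, 18]

The merge sort proceeds by recursively splitting the array and merging sorted halves.
After all merges, the sorted array is [8, 16, 16, 18].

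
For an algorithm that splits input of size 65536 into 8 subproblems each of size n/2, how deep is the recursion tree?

For divide and conquer with division factor 2:

Problem sizes at each level:
Level 0: 65536
Level 1: 32768
Level 2: 16384
Level 3: 8192
Level 4: 4096
Level 5: 2048
Level 6: 1024
Level 7: 512
Level 8: 256
Level 9: 128
Level 10: 64
Level 11: 32
Level 12: 16
Level 13: 8
Level 14: 4
Level 15: 2
Level 16: 1

The root is level 0 and the size-1 base case is level 16 (the tree spans levels 0 through 16, i.e. 17 levels counting the root), so the depth is the number of divisions: log_2(65536) = 16

The recursion tree depth is log_2(65536) = 16. At each level, the problem size is divided by 2, so it takes 16 divisions to reduce to a base case of size 1. The algorithm makes 8 recursive calls at each level.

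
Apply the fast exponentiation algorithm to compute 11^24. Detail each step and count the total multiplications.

Computing 11^24 by squaring (build up from 11^1; each line after the first costs one multiplication):

11^1 = 11
11^2 = (11^1)^2 = 11^2 = 121
11^3 = 11 * 11^2 = 11 * 121 = 1331
11^6 = (11^3)^2 = 1331^2 = 1771561
11^12 = (11^6)^2 = 1771561^2 = 3138428376721
11^24 = (11^12)^2 = 3138428376721^2 = 9849732675807611094711841

Result: 9849732675807611094711841
Multiplications needed: 5 (5 lines after 11^1)

11^24 = 9849732675807611094711841. Using exponentiation by squaring, this requires 5 multiplications. The key idea: if the exponent is even, square the half-power; if odd, multiply by the base once.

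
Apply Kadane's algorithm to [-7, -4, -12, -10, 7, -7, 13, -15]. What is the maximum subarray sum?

Using Kadane's algorithm on [-7, -4, -12, -10, 7, -7, 13, -15]:

Scanning through the array:
Position 1 (value -4): max_ending_here = -4, max_so_far = -4
Position 2 (value -12): max_ending_here = -12, max_so_far = -4
Position 3 (value -10): max_ending_here = -10, max_so_far = -4
Position 4 (value 7): max_ending_here = 7, max_so_far = 7
Position 5 (value -7): max_ending_here = 0, max_so_far = 7
Position 6 (value 13): max_ending_here = 13, max_so_far = 13
Position 7 (value -15): max_ending_here = -2, max_so_far = 13

Maximum subarray: [7, -7, 13]
Maximum sum: 13

The maximum subarray is [7, -7, 13] with sum 13. This subarray runs from index 4 to index 6.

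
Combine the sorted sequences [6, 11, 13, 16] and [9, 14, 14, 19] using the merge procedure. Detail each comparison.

Merging process:

Compare 6 vs 9: take 6 from left. Merged: [6]
Compare 11 vs 9: take 9 from right. Merged: [6, 9]
Compare 11 vs 14: take 11 from left. Merged: [6, 9, 11]
Compare 13 vs 14: take 13 from left. Merged: [6, 9, 11, 13]
Compare 16 vs 14: take 14 from right. Merged: [6, 9, 11, 13, 14]
Compare 16 vs 14: take 14 from right. Merged: [6, 9, 11, 13, 14, 14]
Compare 16 vs 19: take 16 from left. Merged: [6, 9, 11, 13, 14, 14, 16]
Append remaining from right: [19]. Merged: [6, 9, 11, 13, 14, 14, 16, 19]

Final merged array: [6, 9, 11, 13, 14, 14, 16, 19]
Total comparisons: 7

The merged array is [6, 9, 11, 13, 14, 14, 16, 19], requiring 7 comparisons. The merge step runs in O(n) time where n is the total number of elements.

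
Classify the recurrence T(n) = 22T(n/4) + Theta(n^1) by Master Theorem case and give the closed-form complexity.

Master Theorem for T(n) = 22T(n/4) + O(n^1):

a = 22, b = 4, c = 1
log_b(a) = log_4(22) = 2.2297

Case 1: c = 1 < log_4(22) = 2.2297
T(n) = O(n^(log_4 22))

For T(n) = 22T(n/4) + O(n^1): log_4(22) = 2.2297. This is Case 1 of the Master Theorem (c < log_b(a), work dominated by leaves), giving O(n^(log_4 22)).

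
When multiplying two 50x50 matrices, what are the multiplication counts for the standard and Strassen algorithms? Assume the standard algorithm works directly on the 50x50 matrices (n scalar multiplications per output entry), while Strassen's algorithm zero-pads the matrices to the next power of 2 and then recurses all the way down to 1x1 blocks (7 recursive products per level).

Matrix multiplication for 50x50 matrices:

Strassen's algorithm requires power-of-2 dimensions. Pad 50x50 to 64x64 (next power of 2).

Standard algorithm: 50^3 = 125000 multiplications
Strassen's algorithm: 7^(log2(64)) = 7^6 = 117649 multiplications
Savings: 125000 - 117649 = 7351 multiplications

Standard: 125000 multiplications (50^3). Strassen: 117649 multiplications (7^6, after padding to 64x64). Strassen reduces 8 recursive multiplications to 7 at each level.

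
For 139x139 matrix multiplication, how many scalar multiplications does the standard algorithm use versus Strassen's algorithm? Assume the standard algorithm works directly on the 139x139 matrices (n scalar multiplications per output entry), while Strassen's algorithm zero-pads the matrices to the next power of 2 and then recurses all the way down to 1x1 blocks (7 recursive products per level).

Matrix multiplication for 139x139 matrices:

Strassen's algorithm requires power-of-2 dimensions. Pad 139x139 to 256x256 (next power of 2).

Standard algorithm: 139^3 = 2685619 multiplications
Strassen's algorithm: 7^(log2(256)) = 7^8 = 5764801 multiplications
Difference: 2685619 - 5764801 = -3079182 (Strassen uses MORE here due to padding overhead — for small or just-over-power-of-2 n, padding can outweigh the per-level savings)

Standard: 2685619 multiplications (139^3). Strassen: 5764801 multiplications (7^8, after padding to 256x256). Strassen reduces 8 recursive multiplications to 7 at each level.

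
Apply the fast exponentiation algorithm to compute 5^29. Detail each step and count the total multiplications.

Computing 5^29 by squaring (build up from 5^1; each line after the first costs one multiplication):

5^1 = 5
5^2 = (5^1)^2 = 5^2 = 25
5^3 = 5 * 5^2 = 5 * 25 = 125
5^6 = (5^3)^2 = 125^2 = 15625
5^7 = 5 * 5^6 = 5 * 15625 = 78125
5^14 = (5^7)^2 = 78125^2 = 6103515625
5^28 = (5^14)^2 = 6103515625^2 = 37252902984619140625
5^29 = 5 * 5^28 = 5 * 37252902984619140625 = 186264514923095703125

Result: 186264514923095703125
Multiplications needed: 7 (7 lines after 5^1)

5^29 = 186264514923095703125. Using exponentiation by squaring, this requires 7 multiplications. The key idea: if the exponent is even, square the half-power; if odd, multiply by the base once.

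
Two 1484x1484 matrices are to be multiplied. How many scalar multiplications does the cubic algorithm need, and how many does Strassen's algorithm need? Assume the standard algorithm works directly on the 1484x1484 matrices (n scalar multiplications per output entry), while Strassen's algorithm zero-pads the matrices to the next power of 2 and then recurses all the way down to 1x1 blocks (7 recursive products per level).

Matrix multiplication for 1484x1484 matrices:

Strassen's algorithm requires power-of-2 dimensions. Pad 1484x1484 to 2048x2048 (next power of 2).

Standard algorithm: 1484^3 = 3268147904 multiplications
Strassen's algorithm: 7^(log2(2048)) = 7^11 = 1977326743 multiplications
Savings: 3268147904 - 1977326743 = 1290821161 multiplications

Standard: 3268147904 multiplications (1484^3). Strassen: 1977326743 multiplications (7^11, after padding to 2048x2048). Strassen reduces 8 recursive multiplications to 7 at each level.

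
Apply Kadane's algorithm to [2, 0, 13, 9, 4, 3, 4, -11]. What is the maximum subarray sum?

Using Kadane's algorithm on [2, 0, 13, 9, 4, 3, 4, -11]:

Scanning through the array:
Position 1 (value 0): max_ending_here = 2, max_so_far = 2
Position 2 (value 13): max_ending_here = 15, max_so_far = 15
Position 3 (value 9): max_ending_here = 24, max_so_far = 24
Position 4 (value 4): max_ending_here = 28, max_so_far = 28
Position 5 (value 3): max_ending_here = 31, max_so_far = 31
Position 6 (value 4): max_ending_here = 35, max_so_far = 35
Position 7 (value -11): max_ending_here = 24, max_so_far = 35

Maximum subarray: [2, 0, 13, 9, 4, 3, 4]
Maximum sum: 35

The maximum subarray is [2, 0, 13, 9, 4, 3, 4] with sum 35. This subarray runs from index 0 to index 6.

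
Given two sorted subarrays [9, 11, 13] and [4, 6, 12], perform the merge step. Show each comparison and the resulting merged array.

Merging process:

Compare 9 vs 4: take 4 from right. Merged: [4]
Compare 9 vs 6: take 6 from right. Merged: [4, 6]
Compare 9 vs 12: take 9 from left. Merged: [4, 6, 9]
Compare 11 vs 12: take 11 from left. Merged: [4, 6, 9, 11]
Compare 13 vs 12: take 12 from right. Merged: [4, 6, 9, 11, 12]
Append remaining from left: [13]. Merged: [4, 6, 9, 11, 12, 13]

Final merged array: [4, 6, 9, 11, 12, 13]
Total comparisons: 5

The merged array is [4, 6, 9, 11, 12, 13], requiring 5 comparisons. The merge step runs in O(n) time where n is the total number of elements.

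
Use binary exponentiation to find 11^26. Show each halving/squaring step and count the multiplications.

Computing 11^26 by squaring (build up from 11^1; each line after the first costs one multiplication):

11^1 = 11
11^2 = (11^1)^2 = 11^2 = 121
11^3 = 11 * 11^2 = 11 * 121 = 1331
11^6 = (11^3)^2 = 1331^2 = 1771561
11^12 = (11^6)^2 = 1771561^2 = 3138428376721
11^13 = 11 * 11^12 = 11 * 3138428376721 = 34522712143931
11^26 = (11^13)^2 = 34522712143931^2 = 1191817653772720942460132761

Result: 1191817653772720942460132761
Multiplications needed: 6 (6 lines after 11^1)

11^26 = 1191817653772720942460132761. Using exponentiation by squaring, this requires 6 multiplications. The key idea: if the exponent is even, square the half-power; if odd, multiply by the base once.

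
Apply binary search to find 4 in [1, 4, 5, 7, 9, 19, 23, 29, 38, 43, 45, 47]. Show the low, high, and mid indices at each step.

Binary search for 4 in [1, 4, 5, 7, 9, 19, 23, 29, 38, 43, 45, 47]:

lo=0, hi=11, mid=5, arr[mid]=19 -> 19 > 4, search left half
lo=0, hi=4, mid=2, arr[mid]=5 -> 5 > 4, search left half
lo=0, hi=1, mid=0, arr[mid]=1 -> 1 < 4, search right half
lo=1, hi=1, mid=1, arr[mid]=4 -> Found target at index 1!

Binary search finds 4 at index 1 after 4 comparisons. The search repeatedly halves the search space by comparing with the middle element.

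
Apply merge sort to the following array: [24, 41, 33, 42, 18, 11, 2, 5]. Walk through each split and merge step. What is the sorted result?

Merge sort trace:

Split: [24, 41, 33, 42, 18, 11, 2, 5] -> [24, 41, 33, 42] and [18, 11, 2, 5]
  Split: [24, 41, 33, 42] -> [24, 41] and [33, 42]
    Split: [24, 41] -> [24] and [41]
    Merge: [24] + [41] -> [24, 41]
    Split: [33, 42] -> [33] and [42]
    Merge: [33] + [42] -> [33, 42]
  Merge: [24, 41] + [33, 42] -> [24, 33, 41, 42]
  Split: [18, 11, 2, 5] -> [18, 11] and [2, 5]
    Split: [18, 11] -> [18] and [11]
    Merge: [18] + [11] -> [11, 18]
    Split: [2, 5] -> [2] and [5]
    Merge: [2] + [5] -> [2, 5]
  Merge: [11, 18] + [2, 5] -> [2, 5, 11, 18]
Merge: [24, 33, 41, 42] + [2, 5, 11, 18] -> [2, 5, 11, 18, 24, 33, 41, 42]

Final sorted array: [2, 5, 11, 18, 24, 33, 41, 42]

The merge sort proceeds by recursively splitting the array and merging sorted halves.
After all merges, the sorted array is [2, 5, 11, 18, 24, 33, 41, 42].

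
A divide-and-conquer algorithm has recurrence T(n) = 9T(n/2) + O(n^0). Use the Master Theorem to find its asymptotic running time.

Master Theorem for T(n) = 9T(n/2) + O(n^0):

a = 9, b = 2, c = 0
log_b(a) = log_2(9) = 3.1699

Case 1: c = 0 < log_2(9) = 3.1699
T(n) = O(n^(log_2 9))

For T(n) = 9T(n/2) + O(n^0): log_2(9) = 3.1699. This is Case 1 of the Master Theorem (c < log_b(a), work dominated by leaves), giving O(n^(log_2 9)).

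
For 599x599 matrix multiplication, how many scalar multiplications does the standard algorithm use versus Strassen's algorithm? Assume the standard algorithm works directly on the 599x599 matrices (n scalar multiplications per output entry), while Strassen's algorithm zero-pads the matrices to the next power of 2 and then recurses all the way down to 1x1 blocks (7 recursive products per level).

Matrix multiplication for 599x599 matrices:

Strassen's algorithm requires power-of-2 dimensions. Pad 599x599 to 1024x1024 (next power of 2).

Standard algorithm: 599^3 = 214921799 multiplications
Strassen's algorithm: 7^(log2(1024)) = 7^10 = 282475249 multiplications
Difference: 214921799 - 282475249 = -67553450 (Strassen uses MORE here due to padding overhead — for small or just-over-power-of-2 n, padding can outweigh the per-level savings)

Standard: 214921799 multiplications (599^3). Strassen: 282475249 multiplications (7^10, after padding to 1024x1024). Strassen reduces 8 recursive multiplications to 7 at each level.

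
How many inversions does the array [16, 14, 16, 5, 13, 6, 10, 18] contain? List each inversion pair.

Finding inversions in [16, 14, 16, 5, 13, 6, 10, 18]:

(0, 1): arr[0]=16 > arr[1]=14
(0, 3): arr[0]=16 > arr[3]=5
(0, 4): arr[0]=16 > arr[4]=13
(0, 5): arr[0]=16 > arr[5]=6
(0, 6): arr[0]=16 > arr[6]=10
(1, 3): arr[1]=14 > arr[3]=5
(1, 4): arr[1]=14 > arr[4]=13
(1, 5): arr[1]=14 > arr[5]=6
(1, 6): arr[1]=14 > arr[6]=10
(2, 3): arr[2]=16 > arr[3]=5
(2, 4): arr[2]=16 > arr[4]=13
(2, 5): arr[2]=16 > arr[5]=6
(2, 6): arr[2]=16 > arr[6]=10
(4, 5): arr[4]=13 > arr[5]=6
(4, 6): arr[4]=13 > arr[6]=10

Total inversions: 15

The array has 15 inversion(s): (0,1), (0,3), (0,4), (0,5), (0,6), (1,3), (1,4), (1,5), (1,6), (2,3), (2,4), (2,5), (2,6), (4,5), (4,6). Each pair (i,j) satisfies i < j and arr[i] > arr[j].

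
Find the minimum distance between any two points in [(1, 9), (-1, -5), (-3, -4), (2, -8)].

Computing all pairwise distances among 4 points:

d((1, 9), (-1, -5)) = 14.1421
d((1, 9), (-3, -4)) = 13.6015
d((1, 9), (2, -8)) = 17.0294
d((-1, -5), (-3, -4)) = 2.2361 <-- minimum
d((-1, -5), (2, -8)) = 4.2426
d((-3, -4), (2, -8)) = 6.4031

Closest pair: (-1, -5) and (-3, -4) with distance 2.2361

The closest pair is (-1, -5) and (-3, -4) with Euclidean distance 2.2361. For 4 points, brute-force pairwise comparison is shown above. For large n, the divide-and-conquer algorithm (sort by x, recurse on halves, check the dividing strip) achieves O(n log n).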